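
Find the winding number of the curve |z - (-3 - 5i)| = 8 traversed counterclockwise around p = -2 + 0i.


Step 1: Center c = (-3, -5), radius = 8
Step 2: |p - c|^2 = 1^2 + 5^2 = 26
Step 3: r^2 = 64
Step 4: |p-c| < r so winding number = 1

1


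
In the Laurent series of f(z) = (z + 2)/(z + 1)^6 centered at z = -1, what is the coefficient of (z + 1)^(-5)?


Step 1: Write the numerator in powers of (z + 1): z + 2 = (z + 1) + (1*(-1) + 2) = (z + 1) + 1
Step 2: Divide by (z + 1)^6: f(z) = (z + 1)^(-6) + (z + 1)^(-5)
Step 3: This finite sum is the Laurent series of f about z = -1.
Step 4: Coefficient of (z + 1)^(-5) = coefficient of (z + 1) in the re-centred numerator = 1

1


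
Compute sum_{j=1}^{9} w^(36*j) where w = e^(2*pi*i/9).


Step 1: The sum sum_{j=1}^{n} w^(k*j) equals n if n | k, else 0.
Step 2: Here n = 9, k = 36
Step 3: Does n divide k? 9 | 36 -> True
Step 4: Sum = 9

9


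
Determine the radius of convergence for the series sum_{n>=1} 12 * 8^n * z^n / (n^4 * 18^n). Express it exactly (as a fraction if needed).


Step 1: General term a_n = 12 * 8^n / (n^4 * 18^n)
Step 2: By the root test, |a_n|^(1/n) = 12^(1/n) * 8 / (n^(4/n) * 18) -> 8/18 as n -> infinity (since 12^(1/n) -> 1 and n^(4/n) -> 1)
Step 3: R = 1/lim|a_n|^(1/n) = 18/8 = 9/4

9/4


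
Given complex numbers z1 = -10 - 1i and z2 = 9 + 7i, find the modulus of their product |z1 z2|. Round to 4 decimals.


Step 1: |z1| = sqrt((-10)^2 + (-1)^2) = sqrt(101)
Step 2: |z2| = sqrt(9^2 + 7^2) = sqrt(130)
Step 3: |z1*z2| = |z1|*|z2| = sqrt(101) * sqrt(130) = sqrt(101 * 130) = sqrt(13130)
Step 4: = 114.5862

114.5862


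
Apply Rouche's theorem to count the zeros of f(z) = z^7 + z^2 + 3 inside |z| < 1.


Step 1: On |z| = 1 the three terms have sizes |z^7| = 1^7 = 1, |z^2| = 1^2 = 1, |3| = 3
Step 2: The dominant term is g(z) = 3; let h(z) = z^7 + z^2 so f = g + h
Step 3: On |z| = 1: |g| = 3 and |h| <= 1 + 1 = 2
Step 4: Since 3 > 2, |h| < |g| on |z| = 1, so by Rouche f has the same number of zeros as g inside |z| < 1
Step 5: g(z) = 3 is a nonzero constant with no zeros inside |z| < 1. Answer = 0

0


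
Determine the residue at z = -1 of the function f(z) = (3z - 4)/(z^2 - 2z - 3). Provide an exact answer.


Step 1: Q(z) = z^2 - 2z - 3 = (z + 1)(z - 3)
Step 2: Q'(z) = 2z - 2
Step 3: Q'(-1) = -4, P(-1) = -7
Step 4: Res = P(-1)/Q'(-1) = -7/(-4) = 7/4

7/4


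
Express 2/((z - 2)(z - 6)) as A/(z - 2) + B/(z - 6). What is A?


Step 1: Multiply both sides by (z - 2) and set z = 2
Step 2: A = 2 / (2 - 6)
Step 3: A = 2 / (-4)
Step 4: A = -1/2

-1/2


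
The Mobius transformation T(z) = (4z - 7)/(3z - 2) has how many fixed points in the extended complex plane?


Step 1: Fixed points satisfy T(z) = z
Step 2: 3z^2 - 6z + 7 = 0
Step 3: Discriminant = (-6)^2 - 4*3*7 = -48
Step 4: Number of fixed points = 2

2


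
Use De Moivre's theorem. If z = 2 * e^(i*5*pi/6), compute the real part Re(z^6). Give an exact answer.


Step 1: By De Moivre's theorem, z^6 = 2^6 * e^(i*6*5*pi/6) = 64 * (cos(5*pi) + i*sin(5*pi))
Step 2: |z|^6 = 2^6 = 64
Step 3: Reduce the angle mod 2*pi: 5*pi - 4*pi = pi
Step 4: cos(pi) = -1
Step 5: Re(z^6) = 64 * (-1) = -64

-64


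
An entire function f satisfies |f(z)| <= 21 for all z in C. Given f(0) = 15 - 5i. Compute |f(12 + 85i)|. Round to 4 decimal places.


Step 1: By Liouville's theorem, a bounded entire function is constant.
Step 2: f(z) = f(0) = 15 - 5i for all z.
Step 3: |f(w)| = |15 - 5i| = sqrt(225 + 25)
Step 4: = 15.8114

15.8114


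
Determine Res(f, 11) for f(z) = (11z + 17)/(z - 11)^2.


Step 1: Pole of order 2 at z = 11
Step 2: Res = lim d/dz [(z - 11)^2 * f(z)] as z -> 11
Step 3: (z - 11)^2 * f(z) = 11z + 17
Step 4: d/dz[11z + 17] = 11

11


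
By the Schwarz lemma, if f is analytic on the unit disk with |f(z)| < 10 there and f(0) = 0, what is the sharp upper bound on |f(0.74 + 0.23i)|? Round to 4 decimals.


Step 1: g = f/10 maps D -> D with g(0) = 0, so by the Schwarz lemma |g(z)| <= |z|, i.e. |f(z)| <= 10|z|; this is sharp (f(z) = 10z).
Step 2: |z0|^2 = 0.74^2 + 0.23^2 = 0.6005
Step 3: |z0| = sqrt(0.6005) = 0.774919
Step 4: Best bound = 10 * |z0| = 10 * 0.774919 = 7.7492

7.7492


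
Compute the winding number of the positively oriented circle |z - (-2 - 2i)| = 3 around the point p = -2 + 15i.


Step 1: Center c = (-2, -2), radius = 3
Step 2: |p - c|^2 = 0^2 + 17^2 = 289
Step 3: r^2 = 9
Step 4: |p-c| > r so winding number = 0

0


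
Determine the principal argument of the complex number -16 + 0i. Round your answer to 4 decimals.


Step 1: z = -16 + 0i
Step 2: arg(z) = atan2(0, -16)
Step 3: arg(z) = 3.1416

3.1416


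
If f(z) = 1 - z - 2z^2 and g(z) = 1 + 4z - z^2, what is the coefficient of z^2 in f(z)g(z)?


Step 1: z^2 term in f*g comes from: (1)*(-z^2) + (-z)*(4z) + (-2z^2)*(1)
Step 2: = -1 - 4 - 2
Step 3: = -7

-7


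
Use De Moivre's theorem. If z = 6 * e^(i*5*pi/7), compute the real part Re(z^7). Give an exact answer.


Step 1: By De Moivre's theorem, z^7 = 6^7 * e^(i*7*5*pi/7) = 279936 * (cos(5*pi) + i*sin(5*pi))
Step 2: |z|^7 = 6^7 = 279936
Step 3: Reduce the angle mod 2*pi: 5*pi - 4*pi = pi
Step 4: cos(pi) = -1
Step 5: Re(z^7) = 279936 * (-1) = -279936

-279936


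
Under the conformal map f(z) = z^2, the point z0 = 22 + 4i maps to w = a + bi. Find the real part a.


Step 1: z0 = 22 + 4i
Step 2: z0^2 = 22^2 - 4^2 + 176i
Step 3: real part = 484 - 16 = 468

468


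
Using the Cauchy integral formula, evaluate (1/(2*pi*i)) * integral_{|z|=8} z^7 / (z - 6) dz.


Step 1: f(z) = z^7, a = 6 is inside |z| = 8
Step 2: By Cauchy integral formula: (1/(2pi*i)) * integral = f(a)
Step 3: f(6) = 6^7 = 279936

279936


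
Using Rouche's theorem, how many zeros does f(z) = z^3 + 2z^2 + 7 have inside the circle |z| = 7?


Step 1: On |z| = 7 the three terms have sizes |z^3| = 7^3 = 343, |2z^2| = 2*7^2 = 98, |7| = 7
Step 2: The dominant term is g(z) = z^3; let h(z) = 2z^2 + 7 so f = g + h
Step 3: On |z| = 7: |g| = 343 and |h| <= 98 + 7 = 105
Step 4: Since 343 > 105, |h| < |g| on |z| = 7, so by Rouche f has the same number of zeros as g inside |z| < 7
Step 5: g(z) = z^3 has 3 zeros (all at the origin) inside |z| < 7. Answer = 3

3


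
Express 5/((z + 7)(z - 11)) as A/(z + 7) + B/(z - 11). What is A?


Step 1: Multiply both sides by (z + 7) and set z = -7
Step 2: A = 5 / (-7 - 11)
Step 3: A = 5 / (-18)
Step 4: A = -5/18

-5/18


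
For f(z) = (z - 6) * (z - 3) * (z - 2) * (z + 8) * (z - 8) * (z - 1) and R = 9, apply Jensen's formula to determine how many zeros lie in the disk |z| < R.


Jensen's formula: (1/2pi)*integral log|f(Re^it)|dt = log|f(0)| + sum_{|a_k|<R} log(R/|a_k|)
Step 1: f(0) = (-6) * (-3) * (-2) * 8 * (-8) * (-1) = -2304
Step 2: log|f(0)| = log|6| + log|3| + log|2| + log|-8| + log|8| + log|1| = 7.7424
Step 3: Zeros inside |z| < 9: 6, 3, 2, -8, 8, 1
Step 4: Jensen sum = log(9/6) + log(9/3) + log(9/2) + log(9/8) + log(9/8) + log(9/1) = 5.4409
Step 5: n(R) = number of terms in the Jensen sum = count of zeros inside |z| < 9 = 6

6


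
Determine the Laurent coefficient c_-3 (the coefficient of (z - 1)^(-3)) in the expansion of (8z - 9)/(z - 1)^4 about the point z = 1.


Step 1: Write the numerator in powers of (z - 1): 8z - 9 = 8(z - 1) + (8*1 - 9) = 8(z - 1) - 1
Step 2: Divide by (z - 1)^4: f(z) = -(z - 1)^(-4) + 8(z - 1)^(-3)
Step 3: This finite sum is the Laurent series of f about z = 1.
Step 4: Coefficient of (z - 1)^(-3) = coefficient of (z - 1) in the re-centred numerator = 8

8


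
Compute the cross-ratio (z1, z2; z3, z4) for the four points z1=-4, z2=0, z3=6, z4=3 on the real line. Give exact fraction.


Step 1: (z1-z3)(z2-z4) = (-10) * (-3) = 30
Step 2: (z1-z4)(z2-z3) = (-7) * (-6) = 42
Step 3: Cross-ratio = 30/42 = 5/7

5/7


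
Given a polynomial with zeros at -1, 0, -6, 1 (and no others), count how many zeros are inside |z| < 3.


Step 1: Check each root:
  z = -1: |-1| = 1 < 3
  z = 0: |0| = 0 < 3
  z = -6: |-6| = 6 >= 3
  z = 1: |1| = 1 < 3
Step 2: Count = 3

3


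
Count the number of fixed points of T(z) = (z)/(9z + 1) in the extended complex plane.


Step 1: Fixed points satisfy T(z) = z
Step 2: 9z^2 = 0
Step 3: Discriminant = 0^2 - 4*9*0 = 0
Step 4: Number of fixed points = 1

1


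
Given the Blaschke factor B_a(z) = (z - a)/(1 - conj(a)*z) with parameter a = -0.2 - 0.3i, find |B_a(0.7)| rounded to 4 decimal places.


Step 1: Numerator z0 - a = 0.7 - (-0.2 - 0.3i) = 0.9 + 0.3i
Step 2: Denominator 1 - conj(a)*z0 = 1 - (-0.2 + 0.3i)*0.7 = 1.14 - 0.21i
Step 3: |z0 - a|^2 = 0.9^2 + 0.3^2 = 0.9; |1 - conj(a)*z0|^2 = 1.14^2 + (-0.21)^2 = 1.3437
Step 4: |B_a(0.7)| = sqrt(0.9 / 1.3437) = sqrt(0.669792)
Step 5: = 0.8184

0.8184


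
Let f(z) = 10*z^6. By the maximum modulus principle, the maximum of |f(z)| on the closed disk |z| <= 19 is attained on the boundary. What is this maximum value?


Step 1: On |z| = 19, |f(z)| = 10 * |z|^6 = 10 * 19^6
Step 2: By maximum modulus principle, maximum is on boundary.
Step 3: Maximum = 10 * 47045881 = 470458810

470458810


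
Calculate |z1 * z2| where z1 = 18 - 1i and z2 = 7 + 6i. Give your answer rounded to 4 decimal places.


Step 1: |z1| = sqrt(18^2 + (-1)^2) = sqrt(325)
Step 2: |z2| = sqrt(7^2 + 6^2) = sqrt(85)
Step 3: |z1*z2| = |z1|*|z2| = sqrt(325) * sqrt(85) = sqrt(325 * 85) = sqrt(27625)
Step 4: = 166.2077

166.2077


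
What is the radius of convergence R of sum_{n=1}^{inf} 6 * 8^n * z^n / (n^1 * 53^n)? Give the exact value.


Step 1: General term a_n = 6 * 8^n / (n^1 * 53^n)
Step 2: By the root test, |a_n|^(1/n) = 6^(1/n) * 8 / (n^(1/n) * 53) -> 8/53 as n -> infinity (since 6^(1/n) -> 1 and n^(1/n) -> 1)
Step 3: R = 1/lim|a_n|^(1/n) = 53/8

53/8


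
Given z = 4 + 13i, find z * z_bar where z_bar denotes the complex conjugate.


Step 1: conj(z) = 4 - 13i
Step 2: z * conj(z) = 4^2 + 13^2
Step 3: = 16 + 169 = 185

185


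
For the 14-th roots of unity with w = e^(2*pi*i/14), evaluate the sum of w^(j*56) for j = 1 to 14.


Step 1: The sum sum_{j=1}^{n} w^(k*j) equals n if n | k, else 0.
Step 2: Here n = 14, k = 56
Step 3: Does n divide k? 14 | 56 -> True
Step 4: Sum = 14

14


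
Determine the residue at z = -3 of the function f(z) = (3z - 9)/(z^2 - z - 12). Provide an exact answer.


Step 1: Q(z) = z^2 - z - 12 = (z + 3)(z - 4)
Step 2: Q'(z) = 2z - 1
Step 3: Q'(-3) = -7, P(-3) = -18
Step 4: Res = P(-3)/Q'(-3) = -18/(-7) = 18/7

18/7


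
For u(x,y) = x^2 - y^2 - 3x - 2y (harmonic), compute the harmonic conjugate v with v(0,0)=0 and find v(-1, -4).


Step 1: v_x = -u_y = 2y + 2
Step 2: v_y = u_x = 2x - 3
Step 3: v = 2xy + 2x - 3y + C
Step 4: v(0,0) = 0 => C = 0
Step 5: v(-1, -4) = 18

18


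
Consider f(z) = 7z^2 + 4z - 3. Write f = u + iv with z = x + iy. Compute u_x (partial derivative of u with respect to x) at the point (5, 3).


Step 1: f(z) = 7(x+iy)^2 + 4(x+iy) - 3
Step 2: u = 7(x^2 - y^2) + 4x - 3
Step 3: u_x = 14x + 4
Step 4: At (5, 3): u_x = 70 + 4 = 74

74


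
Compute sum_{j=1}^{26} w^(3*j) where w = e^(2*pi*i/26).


Step 1: The sum sum_{j=1}^{n} w^(k*j) equals n if n | k, else 0.
Step 2: Here n = 26, k = 3
Step 3: Does n divide k? 26 | 3 -> False
Step 4: Sum = 0

0


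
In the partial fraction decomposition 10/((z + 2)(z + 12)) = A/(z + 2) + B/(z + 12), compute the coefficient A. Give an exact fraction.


Step 1: Multiply both sides by (z + 2) and set z = -2
Step 2: A = 10 / (-2 + 12)
Step 3: A = 10 / 10
Step 4: A = 1

1


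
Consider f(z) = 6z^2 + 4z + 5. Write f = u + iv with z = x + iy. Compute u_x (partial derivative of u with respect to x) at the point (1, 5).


Step 1: f(z) = 6(x+iy)^2 + 4(x+iy) + 5
Step 2: u = 6(x^2 - y^2) + 4x + 5
Step 3: u_x = 12x + 4
Step 4: At (1, 5): u_x = 12 + 4 = 16

16


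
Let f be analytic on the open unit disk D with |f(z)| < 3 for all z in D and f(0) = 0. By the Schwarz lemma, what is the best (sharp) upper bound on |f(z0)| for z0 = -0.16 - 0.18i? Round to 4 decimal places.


Step 1: g = f/3 maps D -> D with g(0) = 0, so by the Schwarz lemma |g(z)| <= |z|, i.e. |f(z)| <= 3|z|; this is sharp (f(z) = 3z).
Step 2: |z0|^2 = (-0.16)^2 + (-0.18)^2 = 0.058
Step 3: |z0| = sqrt(0.058) = 0.240832
Step 4: Best bound = 3 * |z0| = 3 * 0.240832 = 0.7225

0.7225


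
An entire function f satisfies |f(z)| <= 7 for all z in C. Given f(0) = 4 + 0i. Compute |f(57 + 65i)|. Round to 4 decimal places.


Step 1: By Liouville's theorem, a bounded entire function is constant.
Step 2: f(z) = f(0) = 4 + 0i for all z.
Step 3: |f(w)| = |4 + 0i| = sqrt(16 + 0)
Step 4: = 4.0

4.0


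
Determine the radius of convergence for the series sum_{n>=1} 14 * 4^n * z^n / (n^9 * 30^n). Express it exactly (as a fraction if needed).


Step 1: General term a_n = 14 * 4^n / (n^9 * 30^n)
Step 2: By the root test, |a_n|^(1/n) = 14^(1/n) * 4 / (n^(9/n) * 30) -> 4/30 as n -> infinity (since 14^(1/n) -> 1 and n^(9/n) -> 1)
Step 3: R = 1/lim|a_n|^(1/n) = 30/4 = 15/2

15/2


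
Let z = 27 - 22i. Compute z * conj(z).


Step 1: conj(z) = 27 + 22i
Step 2: z * conj(z) = 27^2 + (-22)^2
Step 3: = 729 + 484 = 1213

1213


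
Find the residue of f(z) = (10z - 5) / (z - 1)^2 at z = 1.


Step 1: Pole of order 2 at z = 1
Step 2: Res = lim d/dz [(z - 1)^2 * f(z)] as z -> 1
Step 3: (z - 1)^2 * f(z) = 10z - 5
Step 4: d/dz[10z - 5] = 10

10


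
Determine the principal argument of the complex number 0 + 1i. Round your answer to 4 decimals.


Step 1: z = 0 + 1i
Step 2: arg(z) = atan2(1, 0)
Step 3: arg(z) = 1.5708

1.5708


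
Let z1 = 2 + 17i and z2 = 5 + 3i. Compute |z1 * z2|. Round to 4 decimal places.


Step 1: |z1| = sqrt(2^2 + 17^2) = sqrt(293)
Step 2: |z2| = sqrt(5^2 + 3^2) = sqrt(34)
Step 3: |z1*z2| = |z1|*|z2| = sqrt(293) * sqrt(34) = sqrt(293 * 34) = sqrt(9962)
Step 4: = 99.8098

99.8098


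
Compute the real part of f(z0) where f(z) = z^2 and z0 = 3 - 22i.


Step 1: z0 = 3 - 22i
Step 2: z0^2 = 3^2 - (-22)^2 - 132i
Step 3: real part = 9 - 484 = -475

-475


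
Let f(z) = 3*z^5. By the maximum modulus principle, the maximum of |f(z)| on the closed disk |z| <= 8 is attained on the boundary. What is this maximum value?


Step 1: On |z| = 8, |f(z)| = 3 * |z|^5 = 3 * 8^5
Step 2: By maximum modulus principle, maximum is on boundary.
Step 3: Maximum = 3 * 32768 = 98304

98304


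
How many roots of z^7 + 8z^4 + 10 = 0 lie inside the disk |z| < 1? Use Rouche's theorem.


Step 1: On |z| = 1 the three terms have sizes |z^7| = 1^7 = 1, |8z^4| = 8*1^4 = 8, |10| = 10
Step 2: The dominant term is g(z) = 10; let h(z) = z^7 + 8z^4 so f = g + h
Step 3: On |z| = 1: |g| = 10 and |h| <= 1 + 8 = 9
Step 4: Since 10 > 9, |h| < |g| on |z| = 1, so by Rouche f has the same number of zeros as g inside |z| < 1
Step 5: g(z) = 10 is a nonzero constant with no zeros inside |z| < 1. Answer = 0

0


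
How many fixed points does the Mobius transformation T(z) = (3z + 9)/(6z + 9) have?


Step 1: Fixed points satisfy T(z) = z
Step 2: 6z^2 + 6z - 9 = 0
Step 3: Discriminant = 6^2 - 4*6*(-9) = 252
Step 4: Number of fixed points = 2

2


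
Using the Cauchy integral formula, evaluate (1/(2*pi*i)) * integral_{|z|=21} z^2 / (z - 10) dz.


Step 1: f(z) = z^2, a = 10 is inside |z| = 21
Step 2: By Cauchy integral formula: (1/(2pi*i)) * integral = f(a)
Step 3: f(10) = 10^2 = 100

100


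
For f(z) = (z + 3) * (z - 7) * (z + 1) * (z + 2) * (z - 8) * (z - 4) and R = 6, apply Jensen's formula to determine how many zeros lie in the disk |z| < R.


Jensen's formula: (1/2pi)*integral log|f(Re^it)|dt = log|f(0)| + sum_{|a_k|<R} log(R/|a_k|)
Step 1: f(0) = 3 * (-7) * 1 * 2 * (-8) * (-4) = -1344
Step 2: log|f(0)| = log|-3| + log|7| + log|-1| + log|-2| + log|8| + log|4| = 7.2034
Step 3: Zeros inside |z| < 6: -3, -1, -2, 4
Step 4: Jensen sum = log(6/3) + log(6/1) + log(6/2) + log(6/4) = 3.989
Step 5: n(R) = number of terms in the Jensen sum = count of zeros inside |z| < 6 = 4

4


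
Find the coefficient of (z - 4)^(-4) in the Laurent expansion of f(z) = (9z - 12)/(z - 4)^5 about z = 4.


Step 1: Write the numerator in powers of (z - 4): 9z - 12 = 9(z - 4) + (9*4 - 12) = 9(z - 4) + 24
Step 2: Divide by (z - 4)^5: f(z) = 24(z - 4)^(-5) + 9(z - 4)^(-4)
Step 3: This finite sum is the Laurent series of f about z = 4.
Step 4: Coefficient of (z - 4)^(-4) = coefficient of (z - 4) in the re-centred numerator = 9

9


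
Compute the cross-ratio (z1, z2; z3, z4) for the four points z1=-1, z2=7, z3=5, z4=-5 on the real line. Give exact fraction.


Step 1: (z1-z3)(z2-z4) = (-6) * 12 = -72
Step 2: (z1-z4)(z2-z3) = 4 * 2 = 8
Step 3: Cross-ratio = -72/8 = -9

-9


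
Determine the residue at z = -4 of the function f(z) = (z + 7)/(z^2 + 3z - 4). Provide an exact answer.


Step 1: Q(z) = z^2 + 3z - 4 = (z + 4)(z - 1)
Step 2: Q'(z) = 2z + 3
Step 3: Q'(-4) = -5, P(-4) = 3
Step 4: Res = P(-4)/Q'(-4) = 3/(-5) = -3/5

-3/5


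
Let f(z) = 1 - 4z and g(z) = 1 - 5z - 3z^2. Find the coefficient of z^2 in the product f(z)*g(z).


Step 1: z^2 term in f*g comes from: (1)*(-3z^2) + (-4z)*(-5z) + (0)*(1)
Step 2: = -3 + 20 + 0
Step 3: = 17

17


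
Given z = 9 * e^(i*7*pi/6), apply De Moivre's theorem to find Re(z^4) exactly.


Step 1: By De Moivre's theorem, z^4 = 9^4 * e^(i*4*7*pi/6) = 6561 * (cos(14*pi/3) + i*sin(14*pi/3))
Step 2: |z|^4 = 9^4 = 6561
Step 3: Reduce the angle mod 2*pi: 14*pi/3 - 4*pi = 2*pi/3
Step 4: cos(2*pi/3) = -1/2
Step 5: Re(z^4) = 6561 * (-1/2) = -6561/2

-6561/2


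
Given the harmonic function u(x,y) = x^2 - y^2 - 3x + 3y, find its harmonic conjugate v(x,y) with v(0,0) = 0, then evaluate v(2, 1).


Step 1: v_x = -u_y = 2y - 3
Step 2: v_y = u_x = 2x - 3
Step 3: v = 2xy - 3x - 3y + C
Step 4: v(0,0) = 0 => C = 0
Step 5: v(2, 1) = -5

-5


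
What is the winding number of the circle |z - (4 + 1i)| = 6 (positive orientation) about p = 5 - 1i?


Step 1: Center c = (4, 1), radius = 6
Step 2: |p - c|^2 = 1^2 + (-2)^2 = 5
Step 3: r^2 = 36
Step 4: |p-c| < r so winding number = 1

1


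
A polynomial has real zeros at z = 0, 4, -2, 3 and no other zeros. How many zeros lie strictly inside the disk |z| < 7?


Step 1: Check each root:
  z = 0: |0| = 0 < 7
  z = 4: |4| = 4 < 7
  z = -2: |-2| = 2 < 7
  z = 3: |3| = 3 < 7
Step 2: Count = 4

4


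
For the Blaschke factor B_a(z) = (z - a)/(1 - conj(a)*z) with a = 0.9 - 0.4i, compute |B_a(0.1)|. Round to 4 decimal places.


Step 1: Numerator z0 - a = 0.1 - (0.9 - 0.4i) = -0.8 + 0.4i
Step 2: Denominator 1 - conj(a)*z0 = 1 - (0.9 + 0.4i)*0.1 = 0.91 - 0.04i
Step 3: |z0 - a|^2 = (-0.8)^2 + 0.4^2 = 0.8; |1 - conj(a)*z0|^2 = 0.91^2 + (-0.04)^2 = 0.8297
Step 4: |B_a(0.1)| = sqrt(0.8 / 0.8297) = sqrt(0.964204)
Step 5: = 0.9819

0.9819


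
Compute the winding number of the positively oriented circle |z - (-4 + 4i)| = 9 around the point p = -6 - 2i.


Step 1: Center c = (-4, 4), radius = 9
Step 2: |p - c|^2 = (-2)^2 + (-6)^2 = 40
Step 3: r^2 = 81
Step 4: |p-c| < r so winding number = 1

1


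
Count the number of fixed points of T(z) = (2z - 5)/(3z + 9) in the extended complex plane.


Step 1: Fixed points satisfy T(z) = z
Step 2: 3z^2 + 7z + 5 = 0
Step 3: Discriminant = 7^2 - 4*3*5 = -11
Step 4: Number of fixed points = 2

2


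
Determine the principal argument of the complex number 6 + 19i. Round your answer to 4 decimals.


Step 1: z = 6 + 19i
Step 2: arg(z) = atan2(19, 6)
Step 3: arg(z) = 1.2649

1.2649


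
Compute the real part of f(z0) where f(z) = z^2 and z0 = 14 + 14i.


Step 1: z0 = 14 + 14i
Step 2: z0^2 = 14^2 - 14^2 + 392i
Step 3: real part = 196 - 196 = 0

0


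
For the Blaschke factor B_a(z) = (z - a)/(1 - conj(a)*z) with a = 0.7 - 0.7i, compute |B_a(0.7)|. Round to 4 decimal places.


Step 1: Numerator z0 - a = 0.7 - (0.7 - 0.7i) = 0 + 0.7i
Step 2: Denominator 1 - conj(a)*z0 = 1 - (0.7 + 0.7i)*0.7 = 0.51 - 0.49i
Step 3: |z0 - a|^2 = 0^2 + 0.7^2 = 0.49; |1 - conj(a)*z0|^2 = 0.51^2 + (-0.49)^2 = 0.5002
Step 4: |B_a(0.7)| = sqrt(0.49 / 0.5002) = sqrt(0.979608)
Step 5: = 0.9898

0.9898


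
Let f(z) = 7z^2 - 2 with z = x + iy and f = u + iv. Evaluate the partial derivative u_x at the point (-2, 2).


Step 1: f(z) = 7(x+iy)^2 - 2
Step 2: u = 7(x^2 - y^2) - 2
Step 3: u_x = 14x + 0
Step 4: At (-2, 2): u_x = -28 + 0 = -28

-28


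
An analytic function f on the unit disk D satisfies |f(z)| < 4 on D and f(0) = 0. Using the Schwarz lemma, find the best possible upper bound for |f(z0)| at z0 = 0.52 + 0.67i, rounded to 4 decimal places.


Step 1: g = f/4 maps D -> D with g(0) = 0, so by the Schwarz lemma |g(z)| <= |z|, i.e. |f(z)| <= 4|z|; this is sharp (f(z) = 4z).
Step 2: |z0|^2 = 0.52^2 + 0.67^2 = 0.7193
Step 3: |z0| = sqrt(0.7193) = 0.848116
Step 4: Best bound = 4 * |z0| = 4 * 0.848116 = 3.3925

3.3925


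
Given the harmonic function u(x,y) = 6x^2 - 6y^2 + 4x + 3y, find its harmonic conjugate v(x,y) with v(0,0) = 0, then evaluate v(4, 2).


Step 1: v_x = -u_y = 12y - 3
Step 2: v_y = u_x = 12x + 4
Step 3: v = 12xy - 3x + 4y + C
Step 4: v(0,0) = 0 => C = 0
Step 5: v(4, 2) = 92

92


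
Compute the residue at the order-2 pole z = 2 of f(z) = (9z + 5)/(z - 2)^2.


Step 1: Pole of order 2 at z = 2
Step 2: Res = lim d/dz [(z - 2)^2 * f(z)] as z -> 2
Step 3: (z - 2)^2 * f(z) = 9z + 5
Step 4: d/dz[9z + 5] = 9

9


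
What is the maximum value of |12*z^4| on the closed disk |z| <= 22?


Step 1: On |z| = 22, |f(z)| = 12 * |z|^4 = 12 * 22^4
Step 2: By maximum modulus principle, maximum is on boundary.
Step 3: Maximum = 12 * 234256 = 2811072

2811072


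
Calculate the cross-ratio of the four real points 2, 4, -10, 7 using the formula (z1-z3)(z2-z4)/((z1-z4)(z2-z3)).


Step 1: (z1-z3)(z2-z4) = 12 * (-3) = -36
Step 2: (z1-z4)(z2-z3) = (-5) * 14 = -70
Step 3: Cross-ratio = 36/70 = 18/35

18/35


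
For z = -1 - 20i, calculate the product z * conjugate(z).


Step 1: conj(z) = -1 + 20i
Step 2: z * conj(z) = (-1)^2 + (-20)^2
Step 3: = 1 + 400 = 401

401


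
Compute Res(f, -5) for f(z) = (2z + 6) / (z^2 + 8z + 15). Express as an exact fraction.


Step 1: Q(z) = z^2 + 8z + 15 = (z + 5)(z + 3)
Step 2: Q'(z) = 2z + 8
Step 3: Q'(-5) = -2, P(-5) = -4
Step 4: Res = P(-5)/Q'(-5) = -4/(-2) = 2

2


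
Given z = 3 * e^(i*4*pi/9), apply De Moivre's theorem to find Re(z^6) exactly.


Step 1: By De Moivre's theorem, z^6 = 3^6 * e^(i*6*4*pi/9) = 729 * (cos(8*pi/3) + i*sin(8*pi/3))
Step 2: |z|^6 = 3^6 = 729
Step 3: Reduce the angle mod 2*pi: 8*pi/3 - 2*pi = 2*pi/3
Step 4: cos(2*pi/3) = -1/2
Step 5: Re(z^6) = 729 * (-1/2) = -729/2

-729/2


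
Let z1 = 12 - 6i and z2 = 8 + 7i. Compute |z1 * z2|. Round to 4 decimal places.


Step 1: |z1| = sqrt(12^2 + (-6)^2) = sqrt(180)
Step 2: |z2| = sqrt(8^2 + 7^2) = sqrt(113)
Step 3: |z1*z2| = |z1|*|z2| = sqrt(180) * sqrt(113) = sqrt(180 * 113) = sqrt(20340)
Step 4: = 142.6184

142.6184


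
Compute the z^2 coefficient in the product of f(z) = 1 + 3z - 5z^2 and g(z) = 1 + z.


Step 1: z^2 term in f*g comes from: (1)*(0) + (3z)*(z) + (-5z^2)*(1)
Step 2: = 0 + 3 - 5
Step 3: = -2

-2


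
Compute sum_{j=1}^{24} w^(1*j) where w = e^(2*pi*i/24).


Step 1: The sum sum_{j=1}^{n} w^(k*j) equals n if n | k, else 0.
Step 2: Here n = 24, k = 1
Step 3: Does n divide k? 24 | 1 -> False
Step 4: Sum = 0

0


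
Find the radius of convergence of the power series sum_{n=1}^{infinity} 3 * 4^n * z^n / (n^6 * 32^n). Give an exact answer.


Step 1: General term a_n = 3 * 4^n / (n^6 * 32^n)
Step 2: By the root test, |a_n|^(1/n) = 3^(1/n) * 4 / (n^(6/n) * 32) -> 4/32 as n -> infinity (since 3^(1/n) -> 1 and n^(6/n) -> 1)
Step 3: R = 1/lim|a_n|^(1/n) = 32/4 = 8

8


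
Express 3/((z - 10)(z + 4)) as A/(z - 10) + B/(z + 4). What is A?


Step 1: Multiply both sides by (z - 10) and set z = 10
Step 2: A = 3 / (10 + 4)
Step 3: A = 3 / 14
Step 4: A = 3/14

3/14


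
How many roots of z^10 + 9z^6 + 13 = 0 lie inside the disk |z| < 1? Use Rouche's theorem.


Step 1: On |z| = 1 the three terms have sizes |z^10| = 1^10 = 1, |9z^6| = 9*1^6 = 9, |13| = 13
Step 2: The dominant term is g(z) = 13; let h(z) = z^10 + 9z^6 so f = g + h
Step 3: On |z| = 1: |g| = 13 and |h| <= 1 + 9 = 10
Step 4: Since 13 > 10, |h| < |g| on |z| = 1, so by Rouche f has the same number of zeros as g inside |z| < 1
Step 5: g(z) = 13 is a nonzero constant with no zeros inside |z| < 1. Answer = 0

0


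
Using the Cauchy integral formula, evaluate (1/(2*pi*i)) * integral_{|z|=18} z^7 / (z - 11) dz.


Step 1: f(z) = z^7, a = 11 is inside |z| = 18
Step 2: By Cauchy integral formula: (1/(2pi*i)) * integral = f(a)
Step 3: f(11) = 11^7 = 19487171

19487171


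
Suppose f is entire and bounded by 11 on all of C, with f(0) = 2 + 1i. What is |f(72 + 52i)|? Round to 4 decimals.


Step 1: By Liouville's theorem, a bounded entire function is constant.
Step 2: f(z) = f(0) = 2 + 1i for all z.
Step 3: |f(w)| = |2 + 1i| = sqrt(4 + 1)
Step 4: = 2.2361

2.2361


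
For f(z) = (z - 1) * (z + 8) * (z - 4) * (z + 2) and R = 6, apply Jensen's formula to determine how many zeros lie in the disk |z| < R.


Jensen's formula: (1/2pi)*integral log|f(Re^it)|dt = log|f(0)| + sum_{|a_k|<R} log(R/|a_k|)
Step 1: f(0) = (-1) * 8 * (-4) * 2 = 64
Step 2: log|f(0)| = log|1| + log|-8| + log|4| + log|-2| = 4.1589
Step 3: Zeros inside |z| < 6: 1, 4, -2
Step 4: Jensen sum = log(6/1) + log(6/4) + log(6/2) = 3.2958
Step 5: n(R) = number of terms in the Jensen sum = count of zeros inside |z| < 6 = 3

3


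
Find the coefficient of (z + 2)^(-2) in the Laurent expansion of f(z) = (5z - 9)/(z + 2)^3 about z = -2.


Step 1: Write the numerator in powers of (z + 2): 5z - 9 = 5(z + 2) + (5*(-2) - 9) = 5(z + 2) - 19
Step 2: Divide by (z + 2)^3: f(z) = -19(z + 2)^(-3) + 5(z + 2)^(-2)
Step 3: This finite sum is the Laurent series of f about z = -2.
Step 4: Coefficient of (z + 2)^(-2) = coefficient of (z + 2) in the re-centred numerator = 5

5


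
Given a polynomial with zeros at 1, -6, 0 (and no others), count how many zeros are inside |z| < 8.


Step 1: Check each root:
  z = 1: |1| = 1 < 8
  z = -6: |-6| = 6 < 8
  z = 0: |0| = 0 < 8
Step 2: Count = 3

3


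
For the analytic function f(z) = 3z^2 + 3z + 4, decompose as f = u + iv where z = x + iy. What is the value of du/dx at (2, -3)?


Step 1: f(z) = 3(x+iy)^2 + 3(x+iy) + 4
Step 2: u = 3(x^2 - y^2) + 3x + 4
Step 3: u_x = 6x + 3
Step 4: At (2, -3): u_x = 12 + 3 = 15

15


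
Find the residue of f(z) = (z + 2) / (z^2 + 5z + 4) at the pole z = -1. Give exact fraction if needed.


Step 1: Q(z) = z^2 + 5z + 4 = (z + 1)(z + 4)
Step 2: Q'(z) = 2z + 5
Step 3: Q'(-1) = 3, P(-1) = 1
Step 4: Res = P(-1)/Q'(-1) = 1/3 = 1/3

1/3


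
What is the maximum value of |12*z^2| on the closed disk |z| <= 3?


Step 1: On |z| = 3, |f(z)| = 12 * |z|^2 = 12 * 3^2
Step 2: By maximum modulus principle, maximum is on boundary.
Step 3: Maximum = 12 * 9 = 108

108


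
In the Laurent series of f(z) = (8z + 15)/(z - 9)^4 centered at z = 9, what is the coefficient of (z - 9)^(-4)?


Step 1: Write the numerator in powers of (z - 9): 8z + 15 = 8(z - 9) + (8*9 + 15) = 8(z - 9) + 87
Step 2: Divide by (z - 9)^4: f(z) = 87(z - 9)^(-4) + 8(z - 9)^(-3)
Step 3: This finite sum is the Laurent series of f about z = 9.
Step 4: Coefficient of (z - 9)^(-4) = 8*9 + 15 = 87

87


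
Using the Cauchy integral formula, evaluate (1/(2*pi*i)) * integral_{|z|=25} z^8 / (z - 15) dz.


Step 1: f(z) = z^8, a = 15 is inside |z| = 25
Step 2: By Cauchy integral formula: (1/(2pi*i)) * integral = f(a)
Step 3: f(15) = 15^8 = 2562890625

2562890625


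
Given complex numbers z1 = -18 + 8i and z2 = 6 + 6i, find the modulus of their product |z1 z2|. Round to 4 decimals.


Step 1: |z1| = sqrt((-18)^2 + 8^2) = sqrt(388)
Step 2: |z2| = sqrt(6^2 + 6^2) = sqrt(72)
Step 3: |z1*z2| = |z1|*|z2| = sqrt(388) * sqrt(72) = sqrt(388 * 72) = sqrt(27936)
Step 4: = 167.1407

167.1407


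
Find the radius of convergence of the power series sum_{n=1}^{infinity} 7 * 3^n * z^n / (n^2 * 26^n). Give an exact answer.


Step 1: General term a_n = 7 * 3^n / (n^2 * 26^n)
Step 2: By the root test, |a_n|^(1/n) = 7^(1/n) * 3 / (n^(2/n) * 26) -> 3/26 as n -> infinity (since 7^(1/n) -> 1 and n^(2/n) -> 1)
Step 3: R = 1/lim|a_n|^(1/n) = 26/3

26/3


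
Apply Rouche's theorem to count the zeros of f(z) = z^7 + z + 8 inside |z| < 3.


Step 1: On |z| = 3 the three terms have sizes |z^7| = 3^7 = 2187, |z| = 3, |8| = 8
Step 2: The dominant term is g(z) = z^7; let h(z) = z + 8 so f = g + h
Step 3: On |z| = 3: |g| = 2187 and |h| <= 3 + 8 = 11
Step 4: Since 2187 > 11, |h| < |g| on |z| = 3, so by Rouche f has the same number of zeros as g inside |z| < 3
Step 5: g(z) = z^7 has 7 zeros (all at the origin) inside |z| < 3. Answer = 7

7


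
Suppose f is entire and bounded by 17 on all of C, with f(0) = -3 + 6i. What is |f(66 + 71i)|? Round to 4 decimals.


Step 1: By Liouville's theorem, a bounded entire function is constant.
Step 2: f(z) = f(0) = -3 + 6i for all z.
Step 3: |f(w)| = |-3 + 6i| = sqrt(9 + 36)
Step 4: = 6.7082

6.7082


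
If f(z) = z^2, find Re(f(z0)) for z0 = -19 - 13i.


Step 1: z0 = -19 - 13i
Step 2: z0^2 = (-19)^2 - (-13)^2 + 494i
Step 3: real part = 361 - 169 = 192

192


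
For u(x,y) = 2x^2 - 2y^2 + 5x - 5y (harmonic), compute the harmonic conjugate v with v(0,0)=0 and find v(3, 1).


Step 1: v_x = -u_y = 4y + 5
Step 2: v_y = u_x = 4x + 5
Step 3: v = 4xy + 5x + 5y + C
Step 4: v(0,0) = 0 => C = 0
Step 5: v(3, 1) = 32

32


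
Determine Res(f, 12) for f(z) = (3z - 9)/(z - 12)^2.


Step 1: Pole of order 2 at z = 12
Step 2: Res = lim d/dz [(z - 12)^2 * f(z)] as z -> 12
Step 3: (z - 12)^2 * f(z) = 3z - 9
Step 4: d/dz[3z - 9] = 3

3


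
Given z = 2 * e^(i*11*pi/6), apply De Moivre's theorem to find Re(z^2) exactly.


Step 1: By De Moivre's theorem, z^2 = 2^2 * e^(i*2*11*pi/6) = 4 * (cos(11*pi/3) + i*sin(11*pi/3))
Step 2: |z|^2 = 2^2 = 4
Step 3: Reduce the angle mod 2*pi: 11*pi/3 - 2*pi = 5*pi/3
Step 4: cos(5*pi/3) = 1/2
Step 5: Re(z^2) = 4 * 1/2 = 2

2


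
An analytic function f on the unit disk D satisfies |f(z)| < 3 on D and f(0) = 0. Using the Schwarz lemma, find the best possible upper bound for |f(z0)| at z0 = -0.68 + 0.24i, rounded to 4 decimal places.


Step 1: g = f/3 maps D -> D with g(0) = 0, so by the Schwarz lemma |g(z)| <= |z|, i.e. |f(z)| <= 3|z|; this is sharp (f(z) = 3z).
Step 2: |z0|^2 = (-0.68)^2 + 0.24^2 = 0.52
Step 3: |z0| = sqrt(0.52) = 0.72111
Step 4: Best bound = 3 * |z0| = 3 * 0.72111 = 2.1633

2.1633


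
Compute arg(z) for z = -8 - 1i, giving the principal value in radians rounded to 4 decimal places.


Step 1: z = -8 - 1i
Step 2: arg(z) = atan2(-1, -8)
Step 3: arg(z) = -3.0172

-3.0172


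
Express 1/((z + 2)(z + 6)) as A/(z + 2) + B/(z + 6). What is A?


Step 1: Multiply both sides by (z + 2) and set z = -2
Step 2: A = 1 / (-2 + 6)
Step 3: A = 1 / 4
Step 4: A = 1/4

1/4


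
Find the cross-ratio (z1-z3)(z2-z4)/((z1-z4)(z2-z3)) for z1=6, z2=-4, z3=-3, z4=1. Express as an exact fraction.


Step 1: (z1-z3)(z2-z4) = 9 * (-5) = -45
Step 2: (z1-z4)(z2-z3) = 5 * (-1) = -5
Step 3: Cross-ratio = 45/5 = 9

9


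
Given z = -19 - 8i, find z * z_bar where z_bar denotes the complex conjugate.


Step 1: conj(z) = -19 + 8i
Step 2: z * conj(z) = (-19)^2 + (-8)^2
Step 3: = 361 + 64 = 425

425


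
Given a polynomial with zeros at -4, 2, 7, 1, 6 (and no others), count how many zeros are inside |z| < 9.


Step 1: Check each root:
  z = -4: |-4| = 4 < 9
  z = 2: |2| = 2 < 9
  z = 7: |7| = 7 < 9
  z = 1: |1| = 1 < 9
  z = 6: |6| = 6 < 9
Step 2: Count = 5

5


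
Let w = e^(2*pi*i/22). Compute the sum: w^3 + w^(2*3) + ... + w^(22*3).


Step 1: The sum sum_{j=1}^{n} w^(k*j) equals n if n | k, else 0.
Step 2: Here n = 22, k = 3
Step 3: Does n divide k? 22 | 3 -> False
Step 4: Sum = 0

0


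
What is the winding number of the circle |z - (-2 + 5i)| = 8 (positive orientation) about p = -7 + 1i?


Step 1: Center c = (-2, 5), radius = 8
Step 2: |p - c|^2 = (-5)^2 + (-4)^2 = 41
Step 3: r^2 = 64
Step 4: |p-c| < r so winding number = 1

1


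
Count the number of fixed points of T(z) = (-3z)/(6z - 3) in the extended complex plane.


Step 1: Fixed points satisfy T(z) = z
Step 2: 6z^2 = 0
Step 3: Discriminant = 0^2 - 4*6*0 = 0
Step 4: Number of fixed points = 1

1


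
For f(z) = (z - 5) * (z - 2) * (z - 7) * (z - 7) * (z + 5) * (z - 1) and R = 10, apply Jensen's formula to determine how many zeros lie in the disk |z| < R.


Jensen's formula: (1/2pi)*integral log|f(Re^it)|dt = log|f(0)| + sum_{|a_k|<R} log(R/|a_k|)
Step 1: f(0) = (-5) * (-2) * (-7) * (-7) * 5 * (-1) = -2450
Step 2: log|f(0)| = log|5| + log|2| + log|7| + log|7| + log|-5| + log|1| = 7.8038
Step 3: Zeros inside |z| < 10: 5, 2, 7, 7, -5, 1
Step 4: Jensen sum = log(10/5) + log(10/2) + log(10/7) + log(10/7) + log(10/5) + log(10/1) = 6.0117
Step 5: n(R) = number of terms in the Jensen sum = count of zeros inside |z| < 10 = 6

6


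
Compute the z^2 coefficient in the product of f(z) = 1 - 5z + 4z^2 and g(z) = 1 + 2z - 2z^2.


Step 1: z^2 term in f*g comes from: (1)*(-2z^2) + (-5z)*(2z) + (4z^2)*(1)
Step 2: = -2 - 10 + 4
Step 3: = -8

-8


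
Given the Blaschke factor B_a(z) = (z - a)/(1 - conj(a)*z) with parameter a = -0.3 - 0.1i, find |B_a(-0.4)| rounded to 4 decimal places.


Step 1: Numerator z0 - a = -0.4 - (-0.3 - 0.1i) = -0.1 + 0.1i
Step 2: Denominator 1 - conj(a)*z0 = 1 - (-0.3 + 0.1i)*(-0.4) = 0.88 + 0.04i
Step 3: |z0 - a|^2 = (-0.1)^2 + 0.1^2 = 0.02; |1 - conj(a)*z0|^2 = 0.88^2 + 0.04^2 = 0.776
Step 4: |B_a(-0.4)| = sqrt(0.02 / 0.776) = sqrt(0.025773)
Step 5: = 0.1605

0.1605


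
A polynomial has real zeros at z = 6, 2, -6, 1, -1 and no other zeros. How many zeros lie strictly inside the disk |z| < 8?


Step 1: Check each root:
  z = 6: |6| = 6 < 8
  z = 2: |2| = 2 < 8
  z = -6: |-6| = 6 < 8
  z = 1: |1| = 1 < 8
  z = -1: |-1| = 1 < 8
Step 2: Count = 5

5


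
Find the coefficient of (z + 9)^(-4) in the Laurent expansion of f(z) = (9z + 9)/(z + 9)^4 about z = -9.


Step 1: Write the numerator in powers of (z + 9): 9z + 9 = 9(z + 9) + (9*(-9) + 9) = 9(z + 9) - 72
Step 2: Divide by (z + 9)^4: f(z) = -72(z + 9)^(-4) + 9(z + 9)^(-3)
Step 3: This finite sum is the Laurent series of f about z = -9.
Step 4: Coefficient of (z + 9)^(-4) = 9*(-9) + 9 = -72

-72


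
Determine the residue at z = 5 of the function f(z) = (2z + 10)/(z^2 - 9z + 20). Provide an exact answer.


Step 1: Q(z) = z^2 - 9z + 20 = (z - 5)(z - 4)
Step 2: Q'(z) = 2z - 9
Step 3: Q'(5) = 1, P(5) = 20
Step 4: Res = P(5)/Q'(5) = 20/1 = 20

20


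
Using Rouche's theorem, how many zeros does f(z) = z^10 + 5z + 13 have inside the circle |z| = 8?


Step 1: On |z| = 8 the three terms have sizes |z^10| = 8^10 = 1073741824, |5z| = 5*8 = 40, |13| = 13
Step 2: The dominant term is g(z) = z^10; let h(z) = 5z + 13 so f = g + h
Step 3: On |z| = 8: |g| = 1073741824 and |h| <= 40 + 13 = 53
Step 4: Since 1073741824 > 53, |h| < |g| on |z| = 8, so by Rouche f has the same number of zeros as g inside |z| < 8
Step 5: g(z) = z^10 has 10 zeros (all at the origin) inside |z| < 8. Answer = 10

10


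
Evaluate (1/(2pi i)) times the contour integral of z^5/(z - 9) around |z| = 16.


Step 1: f(z) = z^5, a = 9 is inside |z| = 16
Step 2: By Cauchy integral formula: (1/(2pi*i)) * integral = f(a)
Step 3: f(9) = 9^5 = 59049

59049


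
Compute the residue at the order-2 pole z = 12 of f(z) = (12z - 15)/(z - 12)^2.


Step 1: Pole of order 2 at z = 12
Step 2: Res = lim d/dz [(z - 12)^2 * f(z)] as z -> 12
Step 3: (z - 12)^2 * f(z) = 12z - 15
Step 4: d/dz[12z - 15] = 12

12


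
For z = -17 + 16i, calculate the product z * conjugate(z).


Step 1: conj(z) = -17 - 16i
Step 2: z * conj(z) = (-17)^2 + 16^2
Step 3: = 289 + 256 = 545

545


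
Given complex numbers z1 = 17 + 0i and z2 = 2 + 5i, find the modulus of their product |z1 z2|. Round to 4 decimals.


Step 1: |z1| = sqrt(17^2 + 0^2) = sqrt(289)
Step 2: |z2| = sqrt(2^2 + 5^2) = sqrt(29)
Step 3: |z1*z2| = |z1|*|z2| = sqrt(289) * sqrt(29) = sqrt(289 * 29) = sqrt(8381)
Step 4: = 91.5478

91.5478


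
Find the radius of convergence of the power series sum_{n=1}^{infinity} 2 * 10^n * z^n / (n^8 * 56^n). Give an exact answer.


Step 1: General term a_n = 2 * 10^n / (n^8 * 56^n)
Step 2: By the root test, |a_n|^(1/n) = 2^(1/n) * 10 / (n^(8/n) * 56) -> 10/56 as n -> infinity (since 2^(1/n) -> 1 and n^(8/n) -> 1)
Step 3: R = 1/lim|a_n|^(1/n) = 56/10 = 28/5

28/5


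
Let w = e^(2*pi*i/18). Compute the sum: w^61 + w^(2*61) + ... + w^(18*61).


Step 1: The sum sum_{j=1}^{n} w^(k*j) equals n if n | k, else 0.
Step 2: Here n = 18, k = 61
Step 3: Does n divide k? 18 | 61 -> False
Step 4: Sum = 0

0


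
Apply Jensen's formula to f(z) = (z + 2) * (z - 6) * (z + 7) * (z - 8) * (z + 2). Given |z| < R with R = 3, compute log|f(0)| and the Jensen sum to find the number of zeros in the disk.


Jensen's formula: (1/2pi)*integral log|f(Re^it)|dt = log|f(0)| + sum_{|a_k|<R} log(R/|a_k|)
Step 1: f(0) = 2 * (-6) * 7 * (-8) * 2 = 1344
Step 2: log|f(0)| = log|-2| + log|6| + log|-7| + log|8| + log|-2| = 7.2034
Step 3: Zeros inside |z| < 3: -2, -2
Step 4: Jensen sum = log(3/2) + log(3/2) = 0.8109
Step 5: n(R) = number of terms in the Jensen sum = count of zeros inside |z| < 3 = 2

2


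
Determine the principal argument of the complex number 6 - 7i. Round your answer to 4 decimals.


Step 1: z = 6 - 7i
Step 2: arg(z) = atan2(-7, 6)
Step 3: arg(z) = -0.8622

-0.8622


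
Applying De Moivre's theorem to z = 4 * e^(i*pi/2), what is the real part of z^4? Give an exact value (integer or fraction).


Step 1: By De Moivre's theorem, z^4 = 4^4 * e^(i*4*pi/2) = 256 * (cos(2*pi) + i*sin(2*pi))
Step 2: |z|^4 = 4^4 = 256
Step 3: Reduce the angle mod 2*pi: 2*pi - 2*pi = 0
Step 4: cos(0) = 1
Step 5: Re(z^4) = 256 * 1 = 256

256


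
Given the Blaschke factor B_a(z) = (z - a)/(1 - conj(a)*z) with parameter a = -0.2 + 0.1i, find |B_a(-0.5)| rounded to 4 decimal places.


Step 1: Numerator z0 - a = -0.5 - (-0.2 + 0.1i) = -0.3 - 0.1i
Step 2: Denominator 1 - conj(a)*z0 = 1 - (-0.2 - 0.1i)*(-0.5) = 0.9 - 0.05i
Step 3: |z0 - a|^2 = (-0.3)^2 + (-0.1)^2 = 0.1; |1 - conj(a)*z0|^2 = 0.9^2 + (-0.05)^2 = 0.8125
Step 4: |B_a(-0.5)| = sqrt(0.1 / 0.8125) = sqrt(0.123077)
Step 5: = 0.3508

0.3508


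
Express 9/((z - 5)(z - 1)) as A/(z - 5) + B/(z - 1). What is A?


Step 1: Multiply both sides by (z - 5) and set z = 5
Step 2: A = 9 / (5 - 1)
Step 3: A = 9 / 4
Step 4: A = 9/4

9/4


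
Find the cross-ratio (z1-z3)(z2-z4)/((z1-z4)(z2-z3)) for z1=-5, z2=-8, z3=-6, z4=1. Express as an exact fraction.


Step 1: (z1-z3)(z2-z4) = 1 * (-9) = -9
Step 2: (z1-z4)(z2-z3) = (-6) * (-2) = 12
Step 3: Cross-ratio = -9/12 = -3/4

-3/4


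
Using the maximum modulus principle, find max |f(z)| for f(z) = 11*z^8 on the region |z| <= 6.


Step 1: On |z| = 6, |f(z)| = 11 * |z|^8 = 11 * 6^8
Step 2: By maximum modulus principle, maximum is on boundary.
Step 3: Maximum = 11 * 1679616 = 18475776

18475776


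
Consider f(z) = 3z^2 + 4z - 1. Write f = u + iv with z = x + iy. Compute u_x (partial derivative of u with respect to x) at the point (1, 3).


Step 1: f(z) = 3(x+iy)^2 + 4(x+iy) - 1
Step 2: u = 3(x^2 - y^2) + 4x - 1
Step 3: u_x = 6x + 4
Step 4: At (1, 3): u_x = 6 + 4 = 10

10


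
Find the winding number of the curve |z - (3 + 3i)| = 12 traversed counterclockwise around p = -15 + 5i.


Step 1: Center c = (3, 3), radius = 12
Step 2: |p - c|^2 = (-18)^2 + 2^2 = 328
Step 3: r^2 = 144
Step 4: |p-c| > r so winding number = 0

0


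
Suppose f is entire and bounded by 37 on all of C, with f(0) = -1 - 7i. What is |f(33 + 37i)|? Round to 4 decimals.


Step 1: By Liouville's theorem, a bounded entire function is constant.
Step 2: f(z) = f(0) = -1 - 7i for all z.
Step 3: |f(w)| = |-1 - 7i| = sqrt(1 + 49)
Step 4: = 7.0711

7.0711


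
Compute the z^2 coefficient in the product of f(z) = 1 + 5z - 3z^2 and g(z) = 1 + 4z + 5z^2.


Step 1: z^2 term in f*g comes from: (1)*(5z^2) + (5z)*(4z) + (-3z^2)*(1)
Step 2: = 5 + 20 - 3
Step 3: = 22

22
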